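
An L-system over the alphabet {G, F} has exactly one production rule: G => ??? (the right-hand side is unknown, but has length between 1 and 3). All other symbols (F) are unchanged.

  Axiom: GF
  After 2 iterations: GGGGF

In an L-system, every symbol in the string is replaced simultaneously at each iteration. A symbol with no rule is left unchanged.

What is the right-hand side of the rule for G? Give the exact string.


Answer: GG

Derivation:
Trying G => GG:
  Step 0: GF
  Step 1: GGF
  Step 2: GGGGF
Matches the given result.


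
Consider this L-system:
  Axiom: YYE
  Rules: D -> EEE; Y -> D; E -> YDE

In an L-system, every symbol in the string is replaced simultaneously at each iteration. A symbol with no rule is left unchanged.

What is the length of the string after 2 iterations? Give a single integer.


Step 0: length = 3
Step 1: length = 5
Step 2: length = 13

Answer: 13


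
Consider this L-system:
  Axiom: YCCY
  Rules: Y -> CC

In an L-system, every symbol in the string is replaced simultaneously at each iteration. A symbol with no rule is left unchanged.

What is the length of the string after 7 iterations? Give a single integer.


Step 0: length = 4
Step 1: length = 6
Step 2: length = 6
Step 3: length = 6
Step 4: length = 6
Step 5: length = 6
Step 6: length = 6
Step 7: length = 6

Answer: 6


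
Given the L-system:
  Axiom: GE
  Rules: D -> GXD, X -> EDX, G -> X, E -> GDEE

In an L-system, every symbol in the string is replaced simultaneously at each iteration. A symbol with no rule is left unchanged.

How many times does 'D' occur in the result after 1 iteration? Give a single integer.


Answer: 1

Derivation:
Step 0: GE  (0 'D')
Step 1: XGDEE  (1 'D')


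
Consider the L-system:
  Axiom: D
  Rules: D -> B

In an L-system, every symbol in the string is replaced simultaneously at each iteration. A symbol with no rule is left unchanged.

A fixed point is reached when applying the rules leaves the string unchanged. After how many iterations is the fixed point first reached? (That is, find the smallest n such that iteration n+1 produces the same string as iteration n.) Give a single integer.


Answer: 1

Derivation:
Step 0: D
Step 1: B
Step 2: B  (unchanged — fixed point at step 1)


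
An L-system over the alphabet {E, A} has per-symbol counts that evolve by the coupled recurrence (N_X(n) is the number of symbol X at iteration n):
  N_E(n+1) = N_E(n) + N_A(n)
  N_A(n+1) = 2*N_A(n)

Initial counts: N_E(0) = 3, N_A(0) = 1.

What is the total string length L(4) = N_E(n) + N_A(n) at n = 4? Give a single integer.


Answer: 34

Derivation:
Step 0: N_E=3, N_A=1, L=4
Step 1: N_E=4, N_A=2, L=6
Step 2: N_E=6, N_A=4, L=10
Step 3: N_E=10, N_A=8, L=18
Step 4: N_E=18, N_A=16, L=34


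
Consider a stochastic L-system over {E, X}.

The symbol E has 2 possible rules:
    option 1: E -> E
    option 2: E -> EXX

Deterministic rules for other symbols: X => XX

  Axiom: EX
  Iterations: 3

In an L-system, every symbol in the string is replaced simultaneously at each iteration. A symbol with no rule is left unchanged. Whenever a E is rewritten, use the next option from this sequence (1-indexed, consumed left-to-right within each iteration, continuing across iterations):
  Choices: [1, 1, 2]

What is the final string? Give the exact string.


Step 0: EX
Step 1: EXX  (used choices [1])
Step 2: EXXXX  (used choices [1])
Step 3: EXXXXXXXXXX  (used choices [2])

Answer: EXXXXXXXXXX


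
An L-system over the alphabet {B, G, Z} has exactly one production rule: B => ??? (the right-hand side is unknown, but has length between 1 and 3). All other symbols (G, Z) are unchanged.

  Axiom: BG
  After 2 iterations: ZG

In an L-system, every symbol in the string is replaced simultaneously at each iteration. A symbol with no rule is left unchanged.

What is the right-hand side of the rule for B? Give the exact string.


Trying B => Z:
  Step 0: BG
  Step 1: ZG
  Step 2: ZG
Matches the given result.

Answer: Z


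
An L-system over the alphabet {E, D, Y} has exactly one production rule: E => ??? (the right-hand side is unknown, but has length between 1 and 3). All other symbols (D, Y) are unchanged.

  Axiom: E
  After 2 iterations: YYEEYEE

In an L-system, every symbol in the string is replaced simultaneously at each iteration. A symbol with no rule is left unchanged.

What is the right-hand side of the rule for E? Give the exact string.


Trying E => YEE:
  Step 0: E
  Step 1: YEE
  Step 2: YYEEYEE
Matches the given result.

Answer: YEE


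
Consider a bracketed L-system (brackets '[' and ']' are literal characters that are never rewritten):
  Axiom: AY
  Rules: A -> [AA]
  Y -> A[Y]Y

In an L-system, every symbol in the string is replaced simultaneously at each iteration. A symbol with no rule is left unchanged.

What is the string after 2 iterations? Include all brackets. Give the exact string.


Step 0: AY
Step 1: [AA]A[Y]Y
Step 2: [[AA][AA]][AA][A[Y]Y]A[Y]Y

Answer: [[AA][AA]][AA][A[Y]Y]A[Y]Y


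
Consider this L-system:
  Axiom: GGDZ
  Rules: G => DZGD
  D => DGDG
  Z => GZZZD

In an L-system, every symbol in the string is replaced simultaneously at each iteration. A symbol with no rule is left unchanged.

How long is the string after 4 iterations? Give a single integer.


Step 0: length = 4
Step 1: length = 17
Step 2: length = 73
Step 3: length = 312
Step 4: length = 1332

Answer: 1332


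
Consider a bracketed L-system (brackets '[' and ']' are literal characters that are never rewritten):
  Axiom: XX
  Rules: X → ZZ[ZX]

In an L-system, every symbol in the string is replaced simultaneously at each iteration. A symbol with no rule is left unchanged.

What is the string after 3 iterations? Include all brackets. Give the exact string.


Answer: ZZ[ZZZ[ZZZ[ZX]]]ZZ[ZZZ[ZZZ[ZX]]]

Derivation:
Step 0: XX
Step 1: ZZ[ZX]ZZ[ZX]
Step 2: ZZ[ZZZ[ZX]]ZZ[ZZZ[ZX]]
Step 3: ZZ[ZZZ[ZZZ[ZX]]]ZZ[ZZZ[ZZZ[ZX]]]


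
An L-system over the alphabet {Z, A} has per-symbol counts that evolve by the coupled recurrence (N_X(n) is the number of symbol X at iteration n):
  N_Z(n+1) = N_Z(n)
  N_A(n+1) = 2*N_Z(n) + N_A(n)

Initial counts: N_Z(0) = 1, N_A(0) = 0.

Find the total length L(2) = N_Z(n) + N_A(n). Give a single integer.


Answer: 5

Derivation:
Step 0: N_Z=1, N_A=0, L=1
Step 1: N_Z=1, N_A=2, L=3
Step 2: N_Z=1, N_A=4, L=5


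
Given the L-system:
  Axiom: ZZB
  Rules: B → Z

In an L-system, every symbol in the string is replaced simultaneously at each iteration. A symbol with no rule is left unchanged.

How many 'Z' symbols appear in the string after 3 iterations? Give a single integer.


Step 0: ZZB  (2 'Z')
Step 1: ZZZ  (3 'Z')
Step 2: ZZZ  (3 'Z')
Step 3: ZZZ  (3 'Z')

Answer: 3


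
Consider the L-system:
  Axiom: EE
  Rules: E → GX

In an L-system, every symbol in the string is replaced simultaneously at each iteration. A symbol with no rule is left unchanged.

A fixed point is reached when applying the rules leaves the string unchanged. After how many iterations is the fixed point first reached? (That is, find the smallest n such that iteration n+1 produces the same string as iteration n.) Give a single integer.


Answer: 1

Derivation:
Step 0: EE
Step 1: GXGX
Step 2: GXGX  (unchanged — fixed point at step 1)


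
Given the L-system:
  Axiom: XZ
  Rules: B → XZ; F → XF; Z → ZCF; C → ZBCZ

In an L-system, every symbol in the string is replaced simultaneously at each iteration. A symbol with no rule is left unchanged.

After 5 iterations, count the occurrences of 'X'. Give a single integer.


Answer: 30

Derivation:
Step 0: XZ  (1 'X')
Step 1: XZCF  (1 'X')
Step 2: XZCFZBCZXF  (2 'X')
Step 3: XZCFZBCZXFZCFXZZBCZZCFXXF  (5 'X')
Step 4: XZCFZBCZXFZCFXZZBCZZCFXXFZCFZBCZXFXZCFZCFXZZBCZZCFZCFZBCZXFXXXF  (12 'X')
Step 5: XZCFZBCZXFZCFXZZBCZZCFXXFZCFZBCZXFXZCFZCFXZZBCZZCFZCFZBCZXFXXXFZCFZBCZXFZCFXZZBCZZCFXXFXZCFZBCZXFZCFZBCZXFXZCFZCFXZZBCZZCFZCFZBCZXFZCFZBCZXFZCFXZZBCZZCFXXFXXXXF  (30 'X')


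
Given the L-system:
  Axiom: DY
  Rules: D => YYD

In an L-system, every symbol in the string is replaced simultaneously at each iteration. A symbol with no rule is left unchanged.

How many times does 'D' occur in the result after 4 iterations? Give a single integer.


Answer: 1

Derivation:
Step 0: DY  (1 'D')
Step 1: YYDY  (1 'D')
Step 2: YYYYDY  (1 'D')
Step 3: YYYYYYDY  (1 'D')
Step 4: YYYYYYYYDY  (1 'D')


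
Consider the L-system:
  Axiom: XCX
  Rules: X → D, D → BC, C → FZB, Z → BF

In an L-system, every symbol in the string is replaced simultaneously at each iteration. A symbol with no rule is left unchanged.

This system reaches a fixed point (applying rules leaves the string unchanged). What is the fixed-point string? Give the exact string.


Answer: BFBFBFBFBBFBFB

Derivation:
Step 0: XCX
Step 1: DFZBD
Step 2: BCFBFBBC
Step 3: BFZBFBFBBFZB
Step 4: BFBFBFBFBBFBFB
Step 5: BFBFBFBFBBFBFB  (unchanged — fixed point at step 4)


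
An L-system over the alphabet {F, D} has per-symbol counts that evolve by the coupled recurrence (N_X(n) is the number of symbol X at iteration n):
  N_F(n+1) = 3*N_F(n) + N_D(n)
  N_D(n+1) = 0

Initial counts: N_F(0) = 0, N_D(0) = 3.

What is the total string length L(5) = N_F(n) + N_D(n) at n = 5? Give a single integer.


Step 0: N_F=0, N_D=3, L=3
Step 1: N_F=3, N_D=0, L=3
Step 2: N_F=9, N_D=0, L=9
Step 3: N_F=27, N_D=0, L=27
Step 4: N_F=81, N_D=0, L=81
Step 5: N_F=243, N_D=0, L=243

Answer: 243


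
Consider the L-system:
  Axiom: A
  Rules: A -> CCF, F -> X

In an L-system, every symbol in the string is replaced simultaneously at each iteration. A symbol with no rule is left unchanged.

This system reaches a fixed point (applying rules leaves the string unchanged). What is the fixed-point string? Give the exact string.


Answer: CCX

Derivation:
Step 0: A
Step 1: CCF
Step 2: CCX
Step 3: CCX  (unchanged — fixed point at step 2)


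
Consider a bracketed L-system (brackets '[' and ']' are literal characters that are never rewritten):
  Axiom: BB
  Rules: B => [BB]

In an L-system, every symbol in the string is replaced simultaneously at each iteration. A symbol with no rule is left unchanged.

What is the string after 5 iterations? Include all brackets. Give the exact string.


Step 0: BB
Step 1: [BB][BB]
Step 2: [[BB][BB]][[BB][BB]]
Step 3: [[[BB][BB]][[BB][BB]]][[[BB][BB]][[BB][BB]]]
Step 4: [[[[BB][BB]][[BB][BB]]][[[BB][BB]][[BB][BB]]]][[[[BB][BB]][[BB][BB]]][[[BB][BB]][[BB][BB]]]]
Step 5: [[[[[BB][BB]][[BB][BB]]][[[BB][BB]][[BB][BB]]]][[[[BB][BB]][[BB][BB]]][[[BB][BB]][[BB][BB]]]]][[[[[BB][BB]][[BB][BB]]][[[BB][BB]][[BB][BB]]]][[[[BB][BB]][[BB][BB]]][[[BB][BB]][[BB][BB]]]]]

Answer: [[[[[BB][BB]][[BB][BB]]][[[BB][BB]][[BB][BB]]]][[[[BB][BB]][[BB][BB]]][[[BB][BB]][[BB][BB]]]]][[[[[BB][BB]][[BB][BB]]][[[BB][BB]][[BB][BB]]]][[[[BB][BB]][[BB][BB]]][[[BB][BB]][[BB][BB]]]]]


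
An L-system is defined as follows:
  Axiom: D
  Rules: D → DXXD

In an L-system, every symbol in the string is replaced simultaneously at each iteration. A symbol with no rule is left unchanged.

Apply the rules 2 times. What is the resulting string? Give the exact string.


Step 0: D
Step 1: DXXD
Step 2: DXXDXXDXXD

Answer: DXXDXXDXXD


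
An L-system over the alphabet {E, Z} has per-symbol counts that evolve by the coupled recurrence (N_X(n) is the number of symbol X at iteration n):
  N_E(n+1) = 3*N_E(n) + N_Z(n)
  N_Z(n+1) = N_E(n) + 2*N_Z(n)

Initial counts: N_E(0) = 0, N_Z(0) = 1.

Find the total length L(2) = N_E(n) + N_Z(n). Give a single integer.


Step 0: N_E=0, N_Z=1, L=1
Step 1: N_E=1, N_Z=2, L=3
Step 2: N_E=5, N_Z=5, L=10

Answer: 10


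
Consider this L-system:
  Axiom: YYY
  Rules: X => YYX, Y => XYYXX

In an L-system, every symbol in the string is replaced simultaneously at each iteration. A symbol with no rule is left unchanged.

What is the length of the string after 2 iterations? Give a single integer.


Step 0: length = 3
Step 1: length = 15
Step 2: length = 57

Answer: 57


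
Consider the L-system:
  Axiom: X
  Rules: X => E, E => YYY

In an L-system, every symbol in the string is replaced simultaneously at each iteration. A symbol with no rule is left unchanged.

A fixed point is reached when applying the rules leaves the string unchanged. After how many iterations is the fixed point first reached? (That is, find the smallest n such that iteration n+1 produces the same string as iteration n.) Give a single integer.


Step 0: X
Step 1: E
Step 2: YYY
Step 3: YYY  (unchanged — fixed point at step 2)

Answer: 2


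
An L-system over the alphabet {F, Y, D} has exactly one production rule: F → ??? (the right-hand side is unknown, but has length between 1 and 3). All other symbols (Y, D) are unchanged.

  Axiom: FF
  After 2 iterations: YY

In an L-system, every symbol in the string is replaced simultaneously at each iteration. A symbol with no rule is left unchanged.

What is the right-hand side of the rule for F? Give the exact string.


Answer: Y

Derivation:
Trying F → Y:
  Step 0: FF
  Step 1: YY
  Step 2: YY
Matches the given result.


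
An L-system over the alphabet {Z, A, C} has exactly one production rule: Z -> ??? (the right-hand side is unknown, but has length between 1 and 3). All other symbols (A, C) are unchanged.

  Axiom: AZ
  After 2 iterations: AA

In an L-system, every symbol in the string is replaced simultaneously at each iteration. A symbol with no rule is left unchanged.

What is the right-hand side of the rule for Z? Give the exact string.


Answer: A

Derivation:
Trying Z -> A:
  Step 0: AZ
  Step 1: AA
  Step 2: AA
Matches the given result.


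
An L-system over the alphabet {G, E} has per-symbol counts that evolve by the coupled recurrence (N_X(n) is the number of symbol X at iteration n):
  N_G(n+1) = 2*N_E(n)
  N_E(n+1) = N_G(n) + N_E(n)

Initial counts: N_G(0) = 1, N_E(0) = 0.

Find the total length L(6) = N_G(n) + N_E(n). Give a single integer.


Step 0: N_G=1, N_E=0, L=1
Step 1: N_G=0, N_E=1, L=1
Step 2: N_G=2, N_E=1, L=3
Step 3: N_G=2, N_E=3, L=5
Step 4: N_G=6, N_E=5, L=11
Step 5: N_G=10, N_E=11, L=21
Step 6: N_G=22, N_E=21, L=43

Answer: 43


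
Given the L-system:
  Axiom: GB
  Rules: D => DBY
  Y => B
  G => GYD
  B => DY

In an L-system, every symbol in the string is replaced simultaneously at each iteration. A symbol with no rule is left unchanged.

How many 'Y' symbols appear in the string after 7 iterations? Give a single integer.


Answer: 128

Derivation:
Step 0: GB  (0 'Y')
Step 1: GYDDY  (2 'Y')
Step 2: GYDBDBYDBYB  (3 'Y')
Step 3: GYDBDBYDYDBYDYBDBYDYBDY  (8 'Y')
Step 4: GYDBDBYDYDBYDYBDBYBDBYDYBDBYBDYDBYDYBDBYBDYDBYB  (15 'Y')
Step 5: GYDBDBYDYDBYDYBDBYBDBYDYBDBYBDYDBYDYBDYDBYDYBDBYBDYDBYDYBDYDBYBDBYDYBDBYBDYDBYDYBDYDBYBDBYDYBDY  (32 'Y')
Step 6: GYDBDBYDYDBYDYBDBYBDBYDYBDBYBDYDBYDYBDYDBYDYBDBYBDYDBYDYBDYDBYBDBYDYBDBYBDYDBYBDBYDYBDBYBDYDBYDYBDYDBYBDBYDYBDBYBDYDBYBDBYDYBDYDBYDYBDBYBDYDBYDYBDYDBYBDBYDYBDBYBDYDBYBDBYDYBDYDBYDYBDBYBDYDBYB  (63 'Y')
Step 7: GYDBDBYDYDBYDYBDBYBDBYDYBDBYBDYDBYDYBDYDBYDYBDBYBDYDBYDYBDYDBYBDBYDYBDBYBDYDBYBDBYDYBDBYBDYDBYDYBDYDBYBDBYDYBDBYBDYDBYBDBYDYBDYDBYDYBDBYBDYDBYDYBDYDBYBDBYDYBDYDBYDYBDBYBDYDBYDYBDYDBYBDBYDYBDBYBDYDBYBDBYDYBDYDBYDYBDBYBDYDBYDYBDYDBYBDBYDYBDYDBYDYBDBYBDYDBYBDBYDYBDBYBDYDBYDYBDYDBYBDBYDYBDBYBDYDBYBDBYDYBDYDBYDYBDBYBDYDBYDYBDYDBYBDBYDYBDYDBYDYBDBYBDYDBYBDBYDYBDBYBDYDBYDYBDYDBYBDBYDYBDY  (128 'Y')


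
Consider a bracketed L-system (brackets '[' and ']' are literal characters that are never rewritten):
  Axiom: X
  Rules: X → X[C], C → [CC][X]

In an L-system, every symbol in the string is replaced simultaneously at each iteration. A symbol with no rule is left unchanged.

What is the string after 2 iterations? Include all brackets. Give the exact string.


Answer: X[C][[CC][X]]

Derivation:
Step 0: X
Step 1: X[C]
Step 2: X[C][[CC][X]]


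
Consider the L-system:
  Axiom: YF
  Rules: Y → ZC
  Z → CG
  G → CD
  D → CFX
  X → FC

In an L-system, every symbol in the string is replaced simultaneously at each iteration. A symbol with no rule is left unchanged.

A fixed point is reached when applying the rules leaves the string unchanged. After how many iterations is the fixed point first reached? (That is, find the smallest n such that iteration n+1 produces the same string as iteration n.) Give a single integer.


Answer: 5

Derivation:
Step 0: YF
Step 1: ZCF
Step 2: CGCF
Step 3: CCDCF
Step 4: CCCFXCF
Step 5: CCCFFCCF
Step 6: CCCFFCCF  (unchanged — fixed point at step 5)


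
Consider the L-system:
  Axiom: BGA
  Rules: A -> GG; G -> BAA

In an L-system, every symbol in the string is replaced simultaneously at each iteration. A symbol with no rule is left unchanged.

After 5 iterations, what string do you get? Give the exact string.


Answer: BBBBAABAABAABAABBAABAABAABAABBAABAABAABAABBAABAABAABAABBGGGGBGGGGBGGGGBGGGGBBGGGGBGGGGBGGGGBGGGG

Derivation:
Step 0: BGA
Step 1: BBAAGG
Step 2: BBGGGGBAABAA
Step 3: BBBAABAABAABAABGGGGBGGGG
Step 4: BBBGGGGBGGGGBGGGGBGGGGBBAABAABAABAABBAABAABAABAA
Step 5: BBBBAABAABAABAABBAABAABAABAABBAABAABAABAABBAABAABAABAABBGGGGBGGGGBGGGGBGGGGBBGGGGBGGGGBGGGGBGGGG


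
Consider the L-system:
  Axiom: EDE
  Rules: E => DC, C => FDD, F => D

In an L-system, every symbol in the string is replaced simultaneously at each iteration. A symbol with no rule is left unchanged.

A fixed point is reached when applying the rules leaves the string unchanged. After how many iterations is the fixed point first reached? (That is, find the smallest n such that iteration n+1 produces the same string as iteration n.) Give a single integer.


Step 0: EDE
Step 1: DCDDC
Step 2: DFDDDDFDD
Step 3: DDDDDDDDD
Step 4: DDDDDDDDD  (unchanged — fixed point at step 3)

Answer: 3


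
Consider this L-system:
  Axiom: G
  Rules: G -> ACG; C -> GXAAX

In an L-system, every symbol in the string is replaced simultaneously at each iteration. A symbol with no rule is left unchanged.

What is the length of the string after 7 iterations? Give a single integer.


Answer: 147

Derivation:
Step 0: length = 1
Step 1: length = 3
Step 2: length = 9
Step 3: length = 17
Step 4: length = 31
Step 5: length = 53
Step 6: length = 89
Step 7: length = 147


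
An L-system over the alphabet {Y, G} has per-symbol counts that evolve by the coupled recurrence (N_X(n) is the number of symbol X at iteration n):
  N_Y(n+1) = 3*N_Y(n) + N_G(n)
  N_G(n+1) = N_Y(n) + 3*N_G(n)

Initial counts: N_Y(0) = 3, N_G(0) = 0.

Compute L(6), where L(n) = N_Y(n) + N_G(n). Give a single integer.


Step 0: N_Y=3, N_G=0, L=3
Step 1: N_Y=9, N_G=3, L=12
Step 2: N_Y=30, N_G=18, L=48
Step 3: N_Y=108, N_G=84, L=192
Step 4: N_Y=408, N_G=360, L=768
Step 5: N_Y=1584, N_G=1488, L=3072
Step 6: N_Y=6240, N_G=6048, L=12288

Answer: 12288


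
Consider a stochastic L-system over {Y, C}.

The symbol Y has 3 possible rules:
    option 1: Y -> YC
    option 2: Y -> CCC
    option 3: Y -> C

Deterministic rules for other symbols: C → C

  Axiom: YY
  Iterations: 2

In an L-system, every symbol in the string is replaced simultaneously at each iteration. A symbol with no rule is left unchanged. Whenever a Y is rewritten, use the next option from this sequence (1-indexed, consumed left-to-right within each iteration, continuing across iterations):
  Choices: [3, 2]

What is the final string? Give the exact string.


Step 0: YY
Step 1: CCCC  (used choices [3, 2])
Step 2: CCCC  (used choices [])

Answer: CCCC


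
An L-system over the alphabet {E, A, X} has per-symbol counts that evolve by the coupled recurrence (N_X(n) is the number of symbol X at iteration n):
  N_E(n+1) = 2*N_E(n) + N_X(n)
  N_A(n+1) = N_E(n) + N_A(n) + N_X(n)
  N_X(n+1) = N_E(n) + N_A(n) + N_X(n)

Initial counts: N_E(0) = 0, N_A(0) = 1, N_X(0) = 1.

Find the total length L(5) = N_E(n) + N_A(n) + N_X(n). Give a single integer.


Step 0: N_E=0, N_A=1, N_X=1, L=2
Step 1: N_E=1, N_A=2, N_X=2, L=5
Step 2: N_E=4, N_A=5, N_X=5, L=14
Step 3: N_E=13, N_A=14, N_X=14, L=41
Step 4: N_E=40, N_A=41, N_X=41, L=122
Step 5: N_E=121, N_A=122, N_X=122, L=365

Answer: 365


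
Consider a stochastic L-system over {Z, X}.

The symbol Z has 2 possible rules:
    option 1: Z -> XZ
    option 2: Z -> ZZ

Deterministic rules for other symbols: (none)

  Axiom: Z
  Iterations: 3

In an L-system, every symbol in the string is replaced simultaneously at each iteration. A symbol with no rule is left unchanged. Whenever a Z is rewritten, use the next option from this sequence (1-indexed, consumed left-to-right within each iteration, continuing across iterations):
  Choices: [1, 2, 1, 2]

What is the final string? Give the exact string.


Answer: XXZZZ

Derivation:
Step 0: Z
Step 1: XZ  (used choices [1])
Step 2: XZZ  (used choices [2])
Step 3: XXZZZ  (used choices [1, 2])


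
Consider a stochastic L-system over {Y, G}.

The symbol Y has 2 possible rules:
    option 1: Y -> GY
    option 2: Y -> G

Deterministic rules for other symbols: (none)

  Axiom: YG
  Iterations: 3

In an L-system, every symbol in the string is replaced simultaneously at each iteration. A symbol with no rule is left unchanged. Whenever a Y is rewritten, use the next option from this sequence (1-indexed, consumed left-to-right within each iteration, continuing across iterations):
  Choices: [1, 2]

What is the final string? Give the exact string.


Step 0: YG
Step 1: GYG  (used choices [1])
Step 2: GGG  (used choices [2])
Step 3: GGG  (used choices [])

Answer: GGG


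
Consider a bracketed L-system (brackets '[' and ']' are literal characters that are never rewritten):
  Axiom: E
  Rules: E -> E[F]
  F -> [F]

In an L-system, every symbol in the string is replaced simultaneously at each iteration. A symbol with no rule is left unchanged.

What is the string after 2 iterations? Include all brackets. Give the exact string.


Answer: E[F][[F]]

Derivation:
Step 0: E
Step 1: E[F]
Step 2: E[F][[F]]


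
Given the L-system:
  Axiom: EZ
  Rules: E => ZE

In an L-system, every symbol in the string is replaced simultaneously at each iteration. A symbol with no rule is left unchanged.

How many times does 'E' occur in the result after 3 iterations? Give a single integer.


Step 0: EZ  (1 'E')
Step 1: ZEZ  (1 'E')
Step 2: ZZEZ  (1 'E')
Step 3: ZZZEZ  (1 'E')

Answer: 1


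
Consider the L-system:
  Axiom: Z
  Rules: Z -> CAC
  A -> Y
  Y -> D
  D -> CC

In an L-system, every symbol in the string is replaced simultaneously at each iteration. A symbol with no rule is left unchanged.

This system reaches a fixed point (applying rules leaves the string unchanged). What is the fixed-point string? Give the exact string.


Answer: CCCC

Derivation:
Step 0: Z
Step 1: CAC
Step 2: CYC
Step 3: CDC
Step 4: CCCC
Step 5: CCCC  (unchanged — fixed point at step 4)


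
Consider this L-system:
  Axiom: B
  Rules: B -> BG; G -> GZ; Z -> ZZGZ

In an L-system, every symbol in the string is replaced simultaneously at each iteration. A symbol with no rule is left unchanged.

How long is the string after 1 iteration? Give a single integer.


Step 0: length = 1
Step 1: length = 2

Answer: 2


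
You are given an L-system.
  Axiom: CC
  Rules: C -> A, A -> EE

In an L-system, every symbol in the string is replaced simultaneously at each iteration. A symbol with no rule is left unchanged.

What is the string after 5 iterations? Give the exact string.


Step 0: CC
Step 1: AA
Step 2: EEEE
Step 3: EEEE
Step 4: EEEE
Step 5: EEEE

Answer: EEEE


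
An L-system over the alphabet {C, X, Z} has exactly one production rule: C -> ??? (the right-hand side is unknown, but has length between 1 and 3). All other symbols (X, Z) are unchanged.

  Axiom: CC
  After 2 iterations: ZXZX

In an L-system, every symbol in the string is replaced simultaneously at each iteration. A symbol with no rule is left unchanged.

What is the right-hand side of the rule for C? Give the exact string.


Trying C -> ZX:
  Step 0: CC
  Step 1: ZXZX
  Step 2: ZXZX
Matches the given result.

Answer: ZX


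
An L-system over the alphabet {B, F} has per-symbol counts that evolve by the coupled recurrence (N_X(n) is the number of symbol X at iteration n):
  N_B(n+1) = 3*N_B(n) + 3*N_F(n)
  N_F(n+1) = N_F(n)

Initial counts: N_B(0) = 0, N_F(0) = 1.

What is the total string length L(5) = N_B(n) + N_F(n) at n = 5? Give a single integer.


Step 0: N_B=0, N_F=1, L=1
Step 1: N_B=3, N_F=1, L=4
Step 2: N_B=12, N_F=1, L=13
Step 3: N_B=39, N_F=1, L=40
Step 4: N_B=120, N_F=1, L=121
Step 5: N_B=363, N_F=1, L=364

Answer: 364


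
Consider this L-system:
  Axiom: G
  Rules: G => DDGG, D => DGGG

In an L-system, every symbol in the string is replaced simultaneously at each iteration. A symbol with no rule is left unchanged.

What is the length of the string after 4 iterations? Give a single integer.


Step 0: length = 1
Step 1: length = 4
Step 2: length = 16
Step 3: length = 64
Step 4: length = 256

Answer: 256


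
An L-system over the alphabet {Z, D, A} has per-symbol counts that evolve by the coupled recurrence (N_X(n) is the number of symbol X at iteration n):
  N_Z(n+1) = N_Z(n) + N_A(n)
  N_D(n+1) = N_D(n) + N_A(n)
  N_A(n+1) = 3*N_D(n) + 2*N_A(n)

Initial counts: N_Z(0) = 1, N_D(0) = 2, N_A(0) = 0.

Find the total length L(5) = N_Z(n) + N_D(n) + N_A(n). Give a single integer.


Step 0: N_Z=1, N_D=2, N_A=0, L=3
Step 1: N_Z=1, N_D=2, N_A=6, L=9
Step 2: N_Z=7, N_D=8, N_A=18, L=33
Step 3: N_Z=25, N_D=26, N_A=60, L=111
Step 4: N_Z=85, N_D=86, N_A=198, L=369
Step 5: N_Z=283, N_D=284, N_A=654, L=1221

Answer: 1221


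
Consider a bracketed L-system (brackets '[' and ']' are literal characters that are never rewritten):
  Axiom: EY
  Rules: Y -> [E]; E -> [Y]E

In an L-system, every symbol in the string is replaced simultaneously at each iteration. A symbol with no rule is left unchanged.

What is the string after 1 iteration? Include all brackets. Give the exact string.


Step 0: EY
Step 1: [Y]E[E]

Answer: [Y]E[E]


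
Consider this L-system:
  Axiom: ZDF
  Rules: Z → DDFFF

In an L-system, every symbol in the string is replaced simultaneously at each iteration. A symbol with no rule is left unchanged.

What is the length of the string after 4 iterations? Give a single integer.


Step 0: length = 3
Step 1: length = 7
Step 2: length = 7
Step 3: length = 7
Step 4: length = 7

Answer: 7


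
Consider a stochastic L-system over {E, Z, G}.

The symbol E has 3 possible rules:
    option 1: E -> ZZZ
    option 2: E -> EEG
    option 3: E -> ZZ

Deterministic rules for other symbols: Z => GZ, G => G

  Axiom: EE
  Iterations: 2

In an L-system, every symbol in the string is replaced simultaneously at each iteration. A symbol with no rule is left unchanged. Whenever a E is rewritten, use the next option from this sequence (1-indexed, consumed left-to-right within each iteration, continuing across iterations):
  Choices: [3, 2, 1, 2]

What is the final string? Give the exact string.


Answer: GZGZZZZEEGG

Derivation:
Step 0: EE
Step 1: ZZEEG  (used choices [3, 2])
Step 2: GZGZZZZEEGG  (used choices [1, 2])


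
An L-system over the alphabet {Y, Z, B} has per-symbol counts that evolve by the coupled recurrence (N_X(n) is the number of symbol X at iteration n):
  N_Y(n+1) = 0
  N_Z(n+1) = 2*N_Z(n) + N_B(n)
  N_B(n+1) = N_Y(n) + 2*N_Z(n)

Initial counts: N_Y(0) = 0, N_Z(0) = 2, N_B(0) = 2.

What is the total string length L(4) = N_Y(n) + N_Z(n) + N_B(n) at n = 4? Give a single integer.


Step 0: N_Y=0, N_Z=2, N_B=2, L=4
Step 1: N_Y=0, N_Z=6, N_B=4, L=10
Step 2: N_Y=0, N_Z=16, N_B=12, L=28
Step 3: N_Y=0, N_Z=44, N_B=32, L=76
Step 4: N_Y=0, N_Z=120, N_B=88, L=208

Answer: 208


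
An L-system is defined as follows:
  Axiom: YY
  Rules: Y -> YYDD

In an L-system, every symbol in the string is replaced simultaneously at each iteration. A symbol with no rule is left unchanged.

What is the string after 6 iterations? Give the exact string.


Step 0: YY
Step 1: YYDDYYDD
Step 2: YYDDYYDDDDYYDDYYDDDD
Step 3: YYDDYYDDDDYYDDYYDDDDDDYYDDYYDDDDYYDDYYDDDDDD
Step 4: YYDDYYDDDDYYDDYYDDDDDDYYDDYYDDDDYYDDYYDDDDDDDDYYDDYYDDDDYYDDYYDDDDDDYYDDYYDDDDYYDDYYDDDDDDDD
Step 5: YYDDYYDDDDYYDDYYDDDDDDYYDDYYDDDDYYDDYYDDDDDDDDYYDDYYDDDDYYDDYYDDDDDDYYDDYYDDDDYYDDYYDDDDDDDDDDYYDDYYDDDDYYDDYYDDDDDDYYDDYYDDDDYYDDYYDDDDDDDDYYDDYYDDDDYYDDYYDDDDDDYYDDYYDDDDYYDDYYDDDDDDDDDD
Step 6: YYDDYYDDDDYYDDYYDDDDDDYYDDYYDDDDYYDDYYDDDDDDDDYYDDYYDDDDYYDDYYDDDDDDYYDDYYDDDDYYDDYYDDDDDDDDDDYYDDYYDDDDYYDDYYDDDDDDYYDDYYDDDDYYDDYYDDDDDDDDYYDDYYDDDDYYDDYYDDDDDDYYDDYYDDDDYYDDYYDDDDDDDDDDDDYYDDYYDDDDYYDDYYDDDDDDYYDDYYDDDDYYDDYYDDDDDDDDYYDDYYDDDDYYDDYYDDDDDDYYDDYYDDDDYYDDYYDDDDDDDDDDYYDDYYDDDDYYDDYYDDDDDDYYDDYYDDDDYYDDYYDDDDDDDDYYDDYYDDDDYYDDYYDDDDDDYYDDYYDDDDYYDDYYDDDDDDDDDDDD

Answer: YYDDYYDDDDYYDDYYDDDDDDYYDDYYDDDDYYDDYYDDDDDDDDYYDDYYDDDDYYDDYYDDDDDDYYDDYYDDDDYYDDYYDDDDDDDDDDYYDDYYDDDDYYDDYYDDDDDDYYDDYYDDDDYYDDYYDDDDDDDDYYDDYYDDDDYYDDYYDDDDDDYYDDYYDDDDYYDDYYDDDDDDDDDDDDYYDDYYDDDDYYDDYYDDDDDDYYDDYYDDDDYYDDYYDDDDDDDDYYDDYYDDDDYYDDYYDDDDDDYYDDYYDDDDYYDDYYDDDDDDDDDDYYDDYYDDDDYYDDYYDDDDDDYYDDYYDDDDYYDDYYDDDDDDDDYYDDYYDDDDYYDDYYDDDDDDYYDDYYDDDDYYDDYYDDDDDDDDDDDD


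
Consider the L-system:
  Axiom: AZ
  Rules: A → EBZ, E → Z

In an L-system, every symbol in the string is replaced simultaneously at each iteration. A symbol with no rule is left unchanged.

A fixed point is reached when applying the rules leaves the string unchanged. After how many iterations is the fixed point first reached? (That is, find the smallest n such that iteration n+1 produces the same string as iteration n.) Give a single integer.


Answer: 2

Derivation:
Step 0: AZ
Step 1: EBZZ
Step 2: ZBZZ
Step 3: ZBZZ  (unchanged — fixed point at step 2)


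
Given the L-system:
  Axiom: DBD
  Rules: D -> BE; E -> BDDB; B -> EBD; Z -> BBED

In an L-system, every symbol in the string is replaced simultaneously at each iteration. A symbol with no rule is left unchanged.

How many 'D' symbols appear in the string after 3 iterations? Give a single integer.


Step 0: DBD  (2 'D')
Step 1: BEEBDBE  (1 'D')
Step 2: EBDBDDBBDDBEBDBEEBDBDDB  (9 'D')
Step 3: BDDBEBDBEEBDBEBEEBDEBDBEBEEBDBDDBEBDBEEBDBDDBBDDBEBDBEEBDBEBEEBD  (18 'D')

Answer: 18


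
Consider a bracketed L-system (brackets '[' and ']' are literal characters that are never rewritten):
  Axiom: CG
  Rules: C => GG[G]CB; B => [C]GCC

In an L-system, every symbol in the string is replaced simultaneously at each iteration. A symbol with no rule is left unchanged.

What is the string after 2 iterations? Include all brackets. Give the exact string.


Answer: GG[G]GG[G]CB[C]GCCG

Derivation:
Step 0: CG
Step 1: GG[G]CBG
Step 2: GG[G]GG[G]CB[C]GCCG


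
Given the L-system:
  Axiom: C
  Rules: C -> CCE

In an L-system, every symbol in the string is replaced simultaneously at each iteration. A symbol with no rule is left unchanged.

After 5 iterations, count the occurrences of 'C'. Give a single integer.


Step 0: C  (1 'C')
Step 1: CCE  (2 'C')
Step 2: CCECCEE  (4 'C')
Step 3: CCECCEECCECCEEE  (8 'C')
Step 4: CCECCEECCECCEEECCECCEECCECCEEEE  (16 'C')
Step 5: CCECCEECCECCEEECCECCEECCECCEEEECCECCEECCECCEEECCECCEECCECCEEEEE  (32 'C')

Answer: 32


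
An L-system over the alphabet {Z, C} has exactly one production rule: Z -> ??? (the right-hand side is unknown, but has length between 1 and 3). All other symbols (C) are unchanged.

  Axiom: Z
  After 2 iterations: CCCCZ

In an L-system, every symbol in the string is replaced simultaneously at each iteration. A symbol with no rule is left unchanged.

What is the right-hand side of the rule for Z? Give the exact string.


Trying Z -> CCZ:
  Step 0: Z
  Step 1: CCZ
  Step 2: CCCCZ
Matches the given result.

Answer: CCZ


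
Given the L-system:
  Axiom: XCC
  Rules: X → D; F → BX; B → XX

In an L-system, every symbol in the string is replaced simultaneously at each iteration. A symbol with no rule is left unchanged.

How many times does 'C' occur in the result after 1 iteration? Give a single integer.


Step 0: XCC  (2 'C')
Step 1: DCC  (2 'C')

Answer: 2


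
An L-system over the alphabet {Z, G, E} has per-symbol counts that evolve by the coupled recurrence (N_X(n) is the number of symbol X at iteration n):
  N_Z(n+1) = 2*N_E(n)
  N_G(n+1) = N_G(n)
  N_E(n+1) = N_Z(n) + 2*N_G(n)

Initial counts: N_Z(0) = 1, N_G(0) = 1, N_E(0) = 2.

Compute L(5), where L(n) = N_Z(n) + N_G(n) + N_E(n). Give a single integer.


Answer: 47

Derivation:
Step 0: N_Z=1, N_G=1, N_E=2, L=4
Step 1: N_Z=4, N_G=1, N_E=3, L=8
Step 2: N_Z=6, N_G=1, N_E=6, L=13
Step 3: N_Z=12, N_G=1, N_E=8, L=21
Step 4: N_Z=16, N_G=1, N_E=14, L=31
Step 5: N_Z=28, N_G=1, N_E=18, L=47


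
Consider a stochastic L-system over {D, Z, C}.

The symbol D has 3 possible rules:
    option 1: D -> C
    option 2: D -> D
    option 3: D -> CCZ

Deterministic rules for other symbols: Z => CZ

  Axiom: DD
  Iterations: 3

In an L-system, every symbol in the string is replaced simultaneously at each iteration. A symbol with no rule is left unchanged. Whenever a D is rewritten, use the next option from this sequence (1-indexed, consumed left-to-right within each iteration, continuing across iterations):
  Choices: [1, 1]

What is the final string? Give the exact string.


Step 0: DD
Step 1: CC  (used choices [1, 1])
Step 2: CC  (used choices [])
Step 3: CC  (used choices [])

Answer: CC


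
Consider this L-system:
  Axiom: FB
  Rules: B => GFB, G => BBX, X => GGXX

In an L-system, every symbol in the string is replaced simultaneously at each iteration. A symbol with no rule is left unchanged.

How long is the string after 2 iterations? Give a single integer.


Step 0: length = 2
Step 1: length = 4
Step 2: length = 8

Answer: 8


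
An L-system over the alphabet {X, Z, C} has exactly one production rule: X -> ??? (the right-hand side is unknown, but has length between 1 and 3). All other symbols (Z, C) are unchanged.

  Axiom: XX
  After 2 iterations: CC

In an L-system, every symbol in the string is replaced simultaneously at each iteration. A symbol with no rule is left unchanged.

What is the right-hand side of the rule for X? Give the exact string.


Answer: C

Derivation:
Trying X -> C:
  Step 0: XX
  Step 1: CC
  Step 2: CC
Matches the given result.


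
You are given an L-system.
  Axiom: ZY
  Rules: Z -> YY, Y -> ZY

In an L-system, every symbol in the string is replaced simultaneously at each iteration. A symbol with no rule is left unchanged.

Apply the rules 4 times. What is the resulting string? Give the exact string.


Step 0: ZY
Step 1: YYZY
Step 2: ZYZYYYZY
Step 3: YYZYYYZYZYZYYYZY
Step 4: ZYZYYYZYZYZYYYZYYYZYYYZYZYZYYYZY

Answer: ZYZYYYZYZYZYYYZYYYZYYYZYZYZYYYZY


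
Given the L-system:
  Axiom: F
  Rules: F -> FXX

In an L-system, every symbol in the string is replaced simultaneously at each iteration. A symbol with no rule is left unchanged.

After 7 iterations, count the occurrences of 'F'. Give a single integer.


Answer: 1

Derivation:
Step 0: F  (1 'F')
Step 1: FXX  (1 'F')
Step 2: FXXXX  (1 'F')
Step 3: FXXXXXX  (1 'F')
Step 4: FXXXXXXXX  (1 'F')
Step 5: FXXXXXXXXXX  (1 'F')
Step 6: FXXXXXXXXXXXX  (1 'F')
Step 7: FXXXXXXXXXXXXXX  (1 'F')


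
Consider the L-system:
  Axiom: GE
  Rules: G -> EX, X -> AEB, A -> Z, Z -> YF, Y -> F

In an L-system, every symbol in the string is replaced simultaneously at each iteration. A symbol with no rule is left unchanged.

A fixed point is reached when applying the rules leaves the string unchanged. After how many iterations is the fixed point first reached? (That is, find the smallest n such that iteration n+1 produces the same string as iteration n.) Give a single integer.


Step 0: GE
Step 1: EXE
Step 2: EAEBE
Step 3: EZEBE
Step 4: EYFEBE
Step 5: EFFEBE
Step 6: EFFEBE  (unchanged — fixed point at step 5)

Answer: 5


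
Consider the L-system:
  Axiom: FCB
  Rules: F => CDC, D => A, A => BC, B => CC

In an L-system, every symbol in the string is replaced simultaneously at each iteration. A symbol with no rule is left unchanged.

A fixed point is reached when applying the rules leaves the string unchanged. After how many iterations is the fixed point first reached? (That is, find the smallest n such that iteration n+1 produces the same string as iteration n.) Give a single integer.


Step 0: FCB
Step 1: CDCCCC
Step 2: CACCCC
Step 3: CBCCCCC
Step 4: CCCCCCCC
Step 5: CCCCCCCC  (unchanged — fixed point at step 4)

Answer: 4


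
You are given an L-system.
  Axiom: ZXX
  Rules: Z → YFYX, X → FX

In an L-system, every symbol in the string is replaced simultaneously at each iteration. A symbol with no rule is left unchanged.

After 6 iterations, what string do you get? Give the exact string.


Step 0: ZXX
Step 1: YFYXFXFX
Step 2: YFYFXFFXFFX
Step 3: YFYFFXFFFXFFFX
Step 4: YFYFFFXFFFFXFFFFX
Step 5: YFYFFFFXFFFFFXFFFFFX
Step 6: YFYFFFFFXFFFFFFXFFFFFFX

Answer: YFYFFFFFXFFFFFFXFFFFFFX


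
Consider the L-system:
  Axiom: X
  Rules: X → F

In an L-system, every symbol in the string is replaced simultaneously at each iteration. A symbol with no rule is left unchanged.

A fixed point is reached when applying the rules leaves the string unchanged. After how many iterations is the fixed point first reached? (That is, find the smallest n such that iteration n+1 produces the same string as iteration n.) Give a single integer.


Answer: 1

Derivation:
Step 0: X
Step 1: F
Step 2: F  (unchanged — fixed point at step 1)


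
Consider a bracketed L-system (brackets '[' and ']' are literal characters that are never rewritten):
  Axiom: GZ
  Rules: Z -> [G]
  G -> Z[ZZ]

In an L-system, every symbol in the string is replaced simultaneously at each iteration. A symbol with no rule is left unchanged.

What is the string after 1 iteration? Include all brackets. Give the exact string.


Answer: Z[ZZ][G]

Derivation:
Step 0: GZ
Step 1: Z[ZZ][G]


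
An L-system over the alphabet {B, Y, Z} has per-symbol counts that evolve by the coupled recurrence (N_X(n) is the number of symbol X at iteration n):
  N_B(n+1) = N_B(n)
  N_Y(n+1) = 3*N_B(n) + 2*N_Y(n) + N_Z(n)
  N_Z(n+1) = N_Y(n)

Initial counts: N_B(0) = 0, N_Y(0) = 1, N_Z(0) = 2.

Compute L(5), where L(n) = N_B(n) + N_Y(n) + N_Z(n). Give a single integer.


Step 0: N_B=0, N_Y=1, N_Z=2, L=3
Step 1: N_B=0, N_Y=4, N_Z=1, L=5
Step 2: N_B=0, N_Y=9, N_Z=4, L=13
Step 3: N_B=0, N_Y=22, N_Z=9, L=31
Step 4: N_B=0, N_Y=53, N_Z=22, L=75
Step 5: N_B=0, N_Y=128, N_Z=53, L=181

Answer: 181


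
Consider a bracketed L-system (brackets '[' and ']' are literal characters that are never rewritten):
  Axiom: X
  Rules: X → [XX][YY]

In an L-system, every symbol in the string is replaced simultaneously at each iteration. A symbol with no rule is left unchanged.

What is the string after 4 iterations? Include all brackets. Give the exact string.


Step 0: X
Step 1: [XX][YY]
Step 2: [[XX][YY][XX][YY]][YY]
Step 3: [[[XX][YY][XX][YY]][YY][[XX][YY][XX][YY]][YY]][YY]
Step 4: [[[[XX][YY][XX][YY]][YY][[XX][YY][XX][YY]][YY]][YY][[[XX][YY][XX][YY]][YY][[XX][YY][XX][YY]][YY]][YY]][YY]

Answer: [[[[XX][YY][XX][YY]][YY][[XX][YY][XX][YY]][YY]][YY][[[XX][YY][XX][YY]][YY][[XX][YY][XX][YY]][YY]][YY]][YY]


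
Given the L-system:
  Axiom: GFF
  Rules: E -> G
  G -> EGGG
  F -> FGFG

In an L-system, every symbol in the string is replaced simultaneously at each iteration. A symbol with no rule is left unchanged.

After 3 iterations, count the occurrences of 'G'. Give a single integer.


Step 0: GFF  (1 'G')
Step 1: EGGGFGFGFGFG  (7 'G')
Step 2: GEGGGEGGGEGGGFGFGEGGGFGFGEGGGFGFGEGGGFGFGEGGG  (30 'G')
Step 3: EGGGGEGGGEGGGEGGGGEGGGEGGGEGGGGEGGGEGGGEGGGFGFGEGGGFGFGEGGGGEGGGEGGGEGGGFGFGEGGGFGFGEGGGGEGGGEGGGEGGGFGFGEGGGFGFGEGGGGEGGGEGGGEGGGFGFGEGGGFGFGEGGGGEGGGEGGGEGGG  (113 'G')

Answer: 113


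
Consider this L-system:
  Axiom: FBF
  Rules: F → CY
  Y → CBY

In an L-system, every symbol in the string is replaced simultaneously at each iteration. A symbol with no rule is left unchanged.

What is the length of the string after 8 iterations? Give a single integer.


Answer: 33

Derivation:
Step 0: length = 3
Step 1: length = 5
Step 2: length = 9
Step 3: length = 13
Step 4: length = 17
Step 5: length = 21
Step 6: length = 25
Step 7: length = 29
Step 8: length = 33


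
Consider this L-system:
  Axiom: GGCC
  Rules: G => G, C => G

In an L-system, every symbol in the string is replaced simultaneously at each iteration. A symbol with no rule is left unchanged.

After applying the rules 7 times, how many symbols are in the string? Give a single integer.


Step 0: length = 4
Step 1: length = 4
Step 2: length = 4
Step 3: length = 4
Step 4: length = 4
Step 5: length = 4
Step 6: length = 4
Step 7: length = 4

Answer: 4
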